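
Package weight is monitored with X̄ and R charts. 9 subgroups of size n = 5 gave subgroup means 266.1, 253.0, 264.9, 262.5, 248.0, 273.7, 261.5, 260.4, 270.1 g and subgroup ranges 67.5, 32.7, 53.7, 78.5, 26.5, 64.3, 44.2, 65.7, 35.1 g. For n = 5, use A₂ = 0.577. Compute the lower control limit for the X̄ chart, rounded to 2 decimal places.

232.23

X̄̄ = (266.1 + 253.0 + 264.9 + 262.5 + 248.0 + 273.7 + 261.5 + 260.4 + 270.1) / 9 = 2360.2000 / 9 = 262.2444
R̄ = (67.5 + 32.7 + 53.7 + 78.5 + 26.5 + 64.3 + 44.2 + 65.7 + 35.1) / 9 = 468.2000 / 9 = 52.0222
LCL = X̄̄ − A₂·R̄ = 262.2444 − 0.577 × 52.0222 = 232.2276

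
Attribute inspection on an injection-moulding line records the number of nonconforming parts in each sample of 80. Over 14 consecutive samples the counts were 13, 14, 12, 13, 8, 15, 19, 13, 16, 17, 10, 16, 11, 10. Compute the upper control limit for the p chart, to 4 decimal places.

0.2921

p̄ = Σdᵢ / (k·n) = 187 / (14 × 80) = 0.16696
UCL = p̄ + 3·√(p̄(1−p̄)/n) = 0.16696 + 3 × √(0.16696×0.83304/80) = 0.16696 + 3 × 0.04170 = 0.29205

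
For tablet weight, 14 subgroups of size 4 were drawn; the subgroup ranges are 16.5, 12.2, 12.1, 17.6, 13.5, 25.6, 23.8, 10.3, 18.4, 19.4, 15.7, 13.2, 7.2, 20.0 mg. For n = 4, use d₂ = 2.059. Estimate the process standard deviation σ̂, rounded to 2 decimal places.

R̄ = (16.5 + 12.2 + 12.1 + 17.6 + 13.5 + 25.6 + 23.8 + 10.3 + 18.4 + 19.4 + 15.7 + 13.2 + 7.2 + 20.0) / 14 = 16.1071
σ̂ = R̄ / d₂ = 16.1071 / 2.059 = 7.8228

7.82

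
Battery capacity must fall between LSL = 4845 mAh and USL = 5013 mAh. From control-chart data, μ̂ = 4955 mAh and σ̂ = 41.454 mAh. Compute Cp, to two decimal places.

0.68

Cp = (USL − LSL) / (6σ̂) = (5013 − 4845) / (6 × 41.454) = 168.0000 / 248.7240 = 0.6754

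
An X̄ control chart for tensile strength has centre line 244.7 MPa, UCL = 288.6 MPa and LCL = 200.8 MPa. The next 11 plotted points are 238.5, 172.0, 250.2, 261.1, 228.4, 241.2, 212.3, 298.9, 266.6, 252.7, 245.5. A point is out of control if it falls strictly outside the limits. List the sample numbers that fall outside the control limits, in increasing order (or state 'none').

Compare each point to [200.8, 288.6]: sample 2 = 172.0 < LCL; sample 8 = 298.9 > UCL.

2, 8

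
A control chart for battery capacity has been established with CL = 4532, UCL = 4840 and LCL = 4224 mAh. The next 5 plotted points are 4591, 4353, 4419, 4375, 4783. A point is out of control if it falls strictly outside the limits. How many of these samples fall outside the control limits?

0

All 5 points lie within [4224, 4840].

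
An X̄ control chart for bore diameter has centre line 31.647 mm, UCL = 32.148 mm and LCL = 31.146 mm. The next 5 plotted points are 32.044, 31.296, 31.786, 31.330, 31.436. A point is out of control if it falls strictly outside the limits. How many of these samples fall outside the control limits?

All 5 points lie within [31.146, 32.148].

0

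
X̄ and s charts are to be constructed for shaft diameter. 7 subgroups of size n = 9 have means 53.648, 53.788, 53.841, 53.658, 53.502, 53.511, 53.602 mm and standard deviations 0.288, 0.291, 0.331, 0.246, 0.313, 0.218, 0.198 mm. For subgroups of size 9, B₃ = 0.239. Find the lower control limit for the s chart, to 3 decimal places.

0.064

s̄ = (0.288 + 0.291 + 0.331 + 0.246 + 0.313 + 0.218 + 0.198) / 7 = 0.2693
LCL_s = B₃·s̄ = 0.239 × 0.2693 = 0.0644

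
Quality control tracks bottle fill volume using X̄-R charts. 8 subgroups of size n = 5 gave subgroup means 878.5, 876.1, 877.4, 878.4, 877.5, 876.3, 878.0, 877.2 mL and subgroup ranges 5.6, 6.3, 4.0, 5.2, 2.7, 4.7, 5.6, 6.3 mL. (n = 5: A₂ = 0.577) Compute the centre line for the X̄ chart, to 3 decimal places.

X̄̄ = (878.5 + 876.1 + 877.4 + 878.4 + 877.5 + 876.3 + 878.0 + 877.2) / 8 = 7019.4000 / 8 = 877.4250
CL = X̄̄ = 877.4250

877.425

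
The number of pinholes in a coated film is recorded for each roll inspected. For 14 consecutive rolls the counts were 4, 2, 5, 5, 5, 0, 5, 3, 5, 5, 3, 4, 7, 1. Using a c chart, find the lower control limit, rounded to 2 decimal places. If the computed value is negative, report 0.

c̄ = (4 + 2 + 5 + 5 + 5 + 0 + 5 + 3 + 5 + 5 + 3 + 4 + 7 + 1) / 14 = 54 / 14 = 3.8571
LCL = c̄ − 3√c̄ = 3.8571 − 3 × 1.9640 = -2.0347 → 0 (cannot be negative)

0.00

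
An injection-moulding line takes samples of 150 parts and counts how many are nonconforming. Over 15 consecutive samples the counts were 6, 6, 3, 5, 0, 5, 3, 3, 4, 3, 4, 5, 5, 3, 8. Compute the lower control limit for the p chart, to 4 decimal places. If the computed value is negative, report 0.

p̄ = Σdᵢ / (k·n) = 63 / (15 × 150) = 0.02800
LCL = p̄ − 3·√(p̄(1−p̄)/n) = 0.02800 − 3 × 0.01347 = -0.01241 → 0 (negative, so LCL = 0)

0.0000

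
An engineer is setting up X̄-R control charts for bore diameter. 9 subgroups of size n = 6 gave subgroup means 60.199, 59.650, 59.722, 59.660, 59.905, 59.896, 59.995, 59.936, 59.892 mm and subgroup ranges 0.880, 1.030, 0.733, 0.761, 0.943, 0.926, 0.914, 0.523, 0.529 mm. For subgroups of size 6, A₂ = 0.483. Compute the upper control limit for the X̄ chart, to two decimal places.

X̄̄ = (60.199 + 59.650 + 59.722 + 59.660 + 59.905 + 59.896 + 59.995 + 59.936 + 59.892) / 9 = 538.8550 / 9 = 59.8728
R̄ = (0.880 + 1.030 + 0.733 + 0.761 + 0.943 + 0.926 + 0.914 + 0.523 + 0.529) / 9 = 7.2390 / 9 = 0.8043
UCL = X̄̄ + A₂·R̄ = 59.8728 + 0.483 × 0.8043 = 60.2613

60.26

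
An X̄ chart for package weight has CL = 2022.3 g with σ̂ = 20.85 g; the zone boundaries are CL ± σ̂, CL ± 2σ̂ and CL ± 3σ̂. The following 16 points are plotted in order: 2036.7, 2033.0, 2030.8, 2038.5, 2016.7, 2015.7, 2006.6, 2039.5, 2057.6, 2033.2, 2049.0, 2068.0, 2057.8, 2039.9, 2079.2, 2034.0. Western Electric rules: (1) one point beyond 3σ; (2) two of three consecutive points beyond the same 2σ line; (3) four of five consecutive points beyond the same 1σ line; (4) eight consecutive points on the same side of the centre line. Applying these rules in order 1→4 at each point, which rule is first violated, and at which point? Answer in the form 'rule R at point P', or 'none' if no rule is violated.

rule 3 at point 13

Zone of each point (C = within 1σ̂, B = 1σ̂–2σ̂, A = 2σ̂–3σ̂, * = beyond 3σ̂; sign = side of CL): 1:+C, 2:+C, 3:+C, 4:+C, 5:-C, 6:-C, 7:-C, 8:+C, 9:+B, 10:+C, 11:+B, 12:+A, 13:+B, 14:+C, 15:+A, 16:+C
Rule 3 (four of five consecutive points beyond the same 1σ limit) is satisfied at point 13.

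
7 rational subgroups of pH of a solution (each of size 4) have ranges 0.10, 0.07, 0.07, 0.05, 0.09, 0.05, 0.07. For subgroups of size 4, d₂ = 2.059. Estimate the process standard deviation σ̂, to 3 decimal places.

0.035

R̄ = (0.10 + 0.07 + 0.07 + 0.05 + 0.09 + 0.05 + 0.07) / 7 = 0.0714
σ̂ = R̄ / d₂ = 0.0714 / 2.059 = 0.0347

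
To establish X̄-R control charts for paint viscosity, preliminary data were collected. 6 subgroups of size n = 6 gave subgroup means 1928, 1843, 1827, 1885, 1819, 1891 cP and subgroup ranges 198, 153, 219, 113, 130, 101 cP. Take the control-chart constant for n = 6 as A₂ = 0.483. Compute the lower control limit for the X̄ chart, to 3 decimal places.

X̄̄ = (1928 + 1843 + 1827 + 1885 + 1819 + 1891) / 6 = 11193.0000 / 6 = 1865.5000
R̄ = (198 + 153 + 219 + 113 + 130 + 101) / 6 = 914.0000 / 6 = 152.3333
LCL = X̄̄ − A₂·R̄ = 1865.5000 − 0.483 × 152.3333 = 1791.9230

1791.923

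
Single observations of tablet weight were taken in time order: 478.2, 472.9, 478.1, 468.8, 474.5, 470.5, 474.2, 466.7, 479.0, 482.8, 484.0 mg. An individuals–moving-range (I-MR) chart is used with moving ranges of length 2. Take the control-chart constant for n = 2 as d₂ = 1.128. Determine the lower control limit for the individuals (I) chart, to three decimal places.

460.002

X̄ = (478.2 + 472.9 + 478.1 + 468.8 + 474.5 + 470.5 + 474.2 + 466.7 + 479.0 + 482.8 + 484.0) / 11 = 475.4273
Moving ranges: 5.3, 5.2, 9.3, 5.7, 4.0, 3.7, 7.5, 12.3, 3.8, 1.2; M̄R̄ = 58.0000 / 10 = 5.8000
LCL = X̄ − 3·M̄R̄/d₂ = 475.4273 − 3 × 5.8000 / 1.128 = 460.0017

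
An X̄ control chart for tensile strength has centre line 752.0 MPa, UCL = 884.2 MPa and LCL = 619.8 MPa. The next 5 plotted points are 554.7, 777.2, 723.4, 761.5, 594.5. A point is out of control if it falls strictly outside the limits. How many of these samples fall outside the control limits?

Compare each point to [619.8, 884.2]: sample 1 = 554.7 < LCL; sample 5 = 594.5 < LCL.

2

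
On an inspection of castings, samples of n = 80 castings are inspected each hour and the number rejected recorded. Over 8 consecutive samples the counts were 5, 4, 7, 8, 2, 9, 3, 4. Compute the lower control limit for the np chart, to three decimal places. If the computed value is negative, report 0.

0.000

p̄ = Σdᵢ / (k·n) = 42 / (8 × 80) = 0.06563
LCL = np̄ − 3·√(np̄(1−p̄)) = 5.2500 − 3 × 2.2148 = -1.3945 → 0 (negative, so LCL = 0)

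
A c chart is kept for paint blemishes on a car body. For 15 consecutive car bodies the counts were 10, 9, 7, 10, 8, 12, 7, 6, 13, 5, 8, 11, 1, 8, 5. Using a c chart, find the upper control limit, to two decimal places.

16.49

c̄ = (10 + 9 + 7 + 10 + 8 + 12 + 7 + 6 + 13 + 5 + 8 + 11 + 1 + 8 + 5) / 15 = 120 / 15 = 8.0000
UCL = c̄ + 3√c̄ = 8.0000 + 3 × √8.0000 = 8.0000 + 3 × 2.8284 = 16.4853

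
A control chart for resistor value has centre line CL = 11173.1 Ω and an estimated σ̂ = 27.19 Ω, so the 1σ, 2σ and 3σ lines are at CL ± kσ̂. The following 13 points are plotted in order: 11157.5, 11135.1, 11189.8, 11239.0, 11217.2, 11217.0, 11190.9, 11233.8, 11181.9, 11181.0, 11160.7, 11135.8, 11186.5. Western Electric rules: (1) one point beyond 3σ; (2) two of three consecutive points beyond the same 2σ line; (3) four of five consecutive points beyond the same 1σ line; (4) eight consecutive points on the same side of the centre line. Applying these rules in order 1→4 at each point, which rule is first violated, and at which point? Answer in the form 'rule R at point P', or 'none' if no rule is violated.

Zone of each point (C = within 1σ̂, B = 1σ̂–2σ̂, A = 2σ̂–3σ̂, * = beyond 3σ̂; sign = side of CL): 1:-C, 2:-B, 3:+C, 4:+A, 5:+B, 6:+B, 7:+C, 8:+A, 9:+C, 10:+C, 11:-C, 12:-B, 13:+C
Rule 3 (four of five consecutive points beyond the same 1σ limit) is satisfied at point 8.

rule 3 at point 8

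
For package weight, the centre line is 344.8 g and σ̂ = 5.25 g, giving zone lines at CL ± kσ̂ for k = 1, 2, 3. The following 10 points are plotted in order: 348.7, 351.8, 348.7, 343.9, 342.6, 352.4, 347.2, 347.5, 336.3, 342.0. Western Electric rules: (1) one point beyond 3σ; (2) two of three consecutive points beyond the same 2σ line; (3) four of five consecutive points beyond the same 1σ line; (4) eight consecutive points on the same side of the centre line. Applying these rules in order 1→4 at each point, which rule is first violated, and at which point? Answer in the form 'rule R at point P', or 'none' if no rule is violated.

none

Zone of each point (C = within 1σ̂, B = 1σ̂–2σ̂, A = 2σ̂–3σ̂, * = beyond 3σ̂; sign = side of CL): 1:+C, 2:+B, 3:+C, 4:-C, 5:-C, 6:+B, 7:+C, 8:+C, 9:-B, 10:-C
No rule fires across all 10 points.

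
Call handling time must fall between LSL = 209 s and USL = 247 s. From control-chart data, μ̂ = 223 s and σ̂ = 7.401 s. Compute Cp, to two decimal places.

Cp = (USL − LSL) / (6σ̂) = (247 − 209) / (6 × 7.401) = 38.0000 / 44.4060 = 0.8557

0.86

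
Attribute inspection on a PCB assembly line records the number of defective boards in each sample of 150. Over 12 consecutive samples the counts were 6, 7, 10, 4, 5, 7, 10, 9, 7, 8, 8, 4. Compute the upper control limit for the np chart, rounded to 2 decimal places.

p̄ = Σdᵢ / (k·n) = 85 / (12 × 150) = 0.04722
UCL = np̄ + 3·√(np̄(1−p̄)) = 7.0833 + 3 × √(7.0833×0.95278) = 7.0833 + 3 × 2.5979 = 14.8769

14.88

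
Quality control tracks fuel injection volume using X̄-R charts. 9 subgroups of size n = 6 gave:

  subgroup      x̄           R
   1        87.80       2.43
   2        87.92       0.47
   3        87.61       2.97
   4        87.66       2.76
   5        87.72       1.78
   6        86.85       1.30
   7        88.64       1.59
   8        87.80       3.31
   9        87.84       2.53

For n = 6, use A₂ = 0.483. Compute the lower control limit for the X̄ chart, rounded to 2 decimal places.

86.73

X̄̄ = (87.80 + 87.92 + 87.61 + 87.66 + 87.72 + 86.85 + 88.64 + 87.80 + 87.84) / 9 = 789.8400 / 9 = 87.7600
R̄ = (2.43 + 0.47 + 2.97 + 2.76 + 1.78 + 1.30 + 1.59 + 3.31 + 2.53) / 9 = 19.1400 / 9 = 2.1267
LCL = X̄̄ − A₂·R̄ = 87.7600 − 0.483 × 2.1267 = 86.7328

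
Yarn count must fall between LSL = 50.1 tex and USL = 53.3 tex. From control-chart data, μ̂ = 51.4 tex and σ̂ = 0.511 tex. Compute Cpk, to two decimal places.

Cpu = (USL − μ̂) / (3σ̂) = (53.3 − 51.4) / (3 × 0.511) = 1.2394; Cpl = (μ̂ − LSL) / (3σ̂) = (51.4 − 50.1) / (3 × 0.511) = 0.8480; Cpk = min(Cpu, Cpl) = 0.8480

0.85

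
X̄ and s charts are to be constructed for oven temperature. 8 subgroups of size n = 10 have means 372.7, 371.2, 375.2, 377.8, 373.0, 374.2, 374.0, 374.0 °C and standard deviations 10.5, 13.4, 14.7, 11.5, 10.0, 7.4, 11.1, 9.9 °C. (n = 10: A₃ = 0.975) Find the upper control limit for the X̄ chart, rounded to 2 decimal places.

X̄̄ = (372.7 + 371.2 + 375.2 + 377.8 + 373.0 + 374.2 + 374.0 + 374.0) / 8 = 374.0125
s̄ = (10.5 + 13.4 + 14.7 + 11.5 + 10.0 + 7.4 + 11.1 + 9.9) / 8 = 11.0625
UCL = X̄̄ + A₃·s̄ = 374.0125 + 0.975 × 11.0625 = 384.7984

384.80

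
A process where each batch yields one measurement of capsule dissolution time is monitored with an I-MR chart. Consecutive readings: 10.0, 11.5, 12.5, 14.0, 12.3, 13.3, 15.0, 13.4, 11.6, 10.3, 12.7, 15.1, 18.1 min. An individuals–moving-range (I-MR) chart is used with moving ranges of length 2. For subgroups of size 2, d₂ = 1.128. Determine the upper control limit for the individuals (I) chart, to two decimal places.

17.69

X̄ = (10.0 + 11.5 + 12.5 + 14.0 + 12.3 + 13.3 + 15.0 + 13.4 + 11.6 + 10.3 + 12.7 + 15.1 + 18.1) / 13 = 13.0615
Moving ranges: 1.5, 1.0, 1.5, 1.7, 1.0, 1.7, 1.6, 1.8, 1.3, 2.4, 2.4, 3.0; M̄R̄ = 20.9000 / 12 = 1.7417
UCL = X̄ + 3·M̄R̄/d₂ = 13.0615 + 3 × 1.7417 / 1.128 = 17.6936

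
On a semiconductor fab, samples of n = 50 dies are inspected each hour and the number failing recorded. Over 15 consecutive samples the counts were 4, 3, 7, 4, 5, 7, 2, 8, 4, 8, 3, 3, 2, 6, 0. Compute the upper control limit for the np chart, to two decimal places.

10.41

p̄ = Σdᵢ / (k·n) = 66 / (15 × 50) = 0.08800
UCL = np̄ + 3·√(np̄(1−p̄)) = 4.4000 + 3 × √(4.4000×0.91200) = 4.4000 + 3 × 2.0032 = 10.4096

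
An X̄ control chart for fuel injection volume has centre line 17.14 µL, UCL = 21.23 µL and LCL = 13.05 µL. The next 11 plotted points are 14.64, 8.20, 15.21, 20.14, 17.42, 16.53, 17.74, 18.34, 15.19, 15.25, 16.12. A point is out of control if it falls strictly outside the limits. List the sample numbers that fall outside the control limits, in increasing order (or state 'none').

2

Compare each point to [13.05, 21.23]: sample 2 = 8.20 < LCL.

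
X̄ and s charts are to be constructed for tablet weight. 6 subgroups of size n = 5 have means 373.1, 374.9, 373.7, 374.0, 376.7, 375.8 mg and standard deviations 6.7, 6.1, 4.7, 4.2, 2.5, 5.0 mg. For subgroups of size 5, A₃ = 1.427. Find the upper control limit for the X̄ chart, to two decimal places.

381.64

X̄̄ = (373.1 + 374.9 + 373.7 + 374.0 + 376.7 + 375.8) / 6 = 374.7000
s̄ = (6.7 + 6.1 + 4.7 + 4.2 + 2.5 + 5.0) / 6 = 4.8667
UCL = X̄̄ + A₃·s̄ = 374.7000 + 1.427 × 4.8667 = 381.6447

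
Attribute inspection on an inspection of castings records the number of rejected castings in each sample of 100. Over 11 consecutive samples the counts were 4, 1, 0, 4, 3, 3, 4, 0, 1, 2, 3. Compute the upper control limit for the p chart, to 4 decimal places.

0.0674

p̄ = Σdᵢ / (k·n) = 25 / (11 × 100) = 0.02273
UCL = p̄ + 3·√(p̄(1−p̄)/n) = 0.02273 + 3 × √(0.02273×0.97727/100) = 0.02273 + 3 × 0.01490 = 0.06744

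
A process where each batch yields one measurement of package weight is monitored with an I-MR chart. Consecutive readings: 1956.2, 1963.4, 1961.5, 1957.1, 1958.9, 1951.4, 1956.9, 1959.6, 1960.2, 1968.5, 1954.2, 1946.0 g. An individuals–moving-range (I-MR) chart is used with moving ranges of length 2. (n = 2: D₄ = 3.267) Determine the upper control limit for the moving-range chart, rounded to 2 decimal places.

18.53

Moving ranges: 7.2, 1.9, 4.4, 1.8, 7.5, 5.5, 2.7, 0.6, 8.3, 14.3, 8.2; M̄R̄ = 62.4000 / 11 = 5.6727
UCL_MR = D₄·M̄R̄ = 3.267 × 5.6727 = 18.5328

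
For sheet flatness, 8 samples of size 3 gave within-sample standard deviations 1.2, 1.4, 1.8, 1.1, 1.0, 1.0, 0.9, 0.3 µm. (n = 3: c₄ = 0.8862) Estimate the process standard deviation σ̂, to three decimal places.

s̄ = (1.2 + 1.4 + 1.8 + 1.1 + 1.0 + 1.0 + 0.9 + 0.3) / 8 = 1.0875
σ̂ = s̄ / c₄ = 1.0875 / 0.8862 = 1.2271

1.227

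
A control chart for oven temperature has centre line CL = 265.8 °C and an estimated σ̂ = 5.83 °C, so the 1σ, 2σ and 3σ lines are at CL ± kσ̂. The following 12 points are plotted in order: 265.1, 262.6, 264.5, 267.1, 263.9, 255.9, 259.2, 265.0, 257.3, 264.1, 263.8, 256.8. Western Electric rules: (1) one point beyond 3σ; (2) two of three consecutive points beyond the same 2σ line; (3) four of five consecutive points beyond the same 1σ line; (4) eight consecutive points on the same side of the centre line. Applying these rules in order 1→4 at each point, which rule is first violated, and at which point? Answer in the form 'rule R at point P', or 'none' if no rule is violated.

rule 4 at point 12

Zone of each point (C = within 1σ̂, B = 1σ̂–2σ̂, A = 2σ̂–3σ̂, * = beyond 3σ̂; sign = side of CL): 1:-C, 2:-C, 3:-C, 4:+C, 5:-C, 6:-B, 7:-B, 8:-C, 9:-B, 10:-C, 11:-C, 12:-B
Rule 4 (eight consecutive points on the same side of the centre line) is satisfied at point 12.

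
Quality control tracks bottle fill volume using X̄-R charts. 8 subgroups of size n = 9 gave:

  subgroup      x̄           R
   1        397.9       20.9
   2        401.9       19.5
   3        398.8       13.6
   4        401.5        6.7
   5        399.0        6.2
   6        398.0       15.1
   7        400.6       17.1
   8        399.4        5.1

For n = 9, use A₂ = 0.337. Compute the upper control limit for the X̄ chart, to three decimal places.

404.027

X̄̄ = (397.9 + 401.9 + 398.8 + 401.5 + 399.0 + 398.0 + 400.6 + 399.4) / 8 = 3197.1000 / 8 = 399.6375
R̄ = (20.9 + 19.5 + 13.6 + 6.7 + 6.2 + 15.1 + 17.1 + 5.1) / 8 = 104.2000 / 8 = 13.0250
UCL = X̄̄ + A₂·R̄ = 399.6375 + 0.337 × 13.0250 = 404.0269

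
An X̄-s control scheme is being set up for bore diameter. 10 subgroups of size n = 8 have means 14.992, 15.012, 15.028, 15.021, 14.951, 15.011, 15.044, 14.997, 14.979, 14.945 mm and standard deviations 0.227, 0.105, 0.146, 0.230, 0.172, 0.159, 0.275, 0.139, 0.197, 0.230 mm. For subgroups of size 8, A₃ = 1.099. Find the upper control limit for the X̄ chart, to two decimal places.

X̄̄ = (14.992 + 15.012 + 15.028 + 15.021 + 14.951 + 15.011 + 15.044 + 14.997 + 14.979 + 14.945) / 10 = 14.9980
s̄ = (0.227 + 0.105 + 0.146 + 0.230 + 0.172 + 0.159 + 0.275 + 0.139 + 0.197 + 0.230) / 10 = 0.1880
UCL = X̄̄ + A₃·s̄ = 14.9980 + 1.099 × 0.1880 = 15.2046

15.20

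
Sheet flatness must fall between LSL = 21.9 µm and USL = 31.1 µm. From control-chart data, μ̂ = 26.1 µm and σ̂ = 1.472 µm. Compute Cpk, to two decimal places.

Cpu = (USL − μ̂) / (3σ̂) = (31.1 − 26.1) / (3 × 1.472) = 1.1322; Cpl = (μ̂ − LSL) / (3σ̂) = (26.1 − 21.9) / (3 × 1.472) = 0.9511; Cpk = min(Cpu, Cpl) = 0.9511

0.95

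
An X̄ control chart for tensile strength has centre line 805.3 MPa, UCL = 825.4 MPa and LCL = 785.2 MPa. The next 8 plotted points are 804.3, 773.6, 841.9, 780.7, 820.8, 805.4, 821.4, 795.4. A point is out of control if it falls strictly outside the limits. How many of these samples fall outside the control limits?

3

Compare each point to [785.2, 825.4]: sample 2 = 773.6 < LCL; sample 3 = 841.9 > UCL; sample 4 = 780.7 < LCL.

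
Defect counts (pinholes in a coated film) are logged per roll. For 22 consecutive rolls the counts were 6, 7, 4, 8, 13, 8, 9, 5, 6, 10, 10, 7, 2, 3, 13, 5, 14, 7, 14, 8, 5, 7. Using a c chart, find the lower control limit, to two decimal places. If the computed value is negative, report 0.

c̄ = (6 + 7 + 4 + 8 + 13 + 8 + 9 + 5 + 6 + 10 + 10 + 7 + 2 + 3 + 13 + 5 + 14 + 7 + 14 + 8 + 5 + 7) / 22 = 171 / 22 = 7.7727
LCL = c̄ − 3√c̄ = 7.7727 − 3 × 2.7880 = -0.5912 → 0 (cannot be negative)

0.00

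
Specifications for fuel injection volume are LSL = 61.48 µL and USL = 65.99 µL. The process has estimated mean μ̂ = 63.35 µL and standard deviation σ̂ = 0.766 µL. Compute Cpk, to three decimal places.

0.814

Cpu = (USL − μ̂) / (3σ̂) = (65.99 − 63.35) / (3 × 0.766) = 1.1488; Cpl = (μ̂ − LSL) / (3σ̂) = (63.35 − 61.48) / (3 × 0.766) = 0.8138; Cpk = min(Cpu, Cpl) = 0.8138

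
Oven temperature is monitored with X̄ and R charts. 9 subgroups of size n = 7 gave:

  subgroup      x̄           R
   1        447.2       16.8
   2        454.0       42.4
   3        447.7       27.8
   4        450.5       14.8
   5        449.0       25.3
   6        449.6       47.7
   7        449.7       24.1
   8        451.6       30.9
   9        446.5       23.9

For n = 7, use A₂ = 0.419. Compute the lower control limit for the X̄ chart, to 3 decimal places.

X̄̄ = (447.2 + 454.0 + 447.7 + 450.5 + 449.0 + 449.6 + 449.7 + 451.6 + 446.5) / 9 = 4045.8000 / 9 = 449.5333
R̄ = (16.8 + 42.4 + 27.8 + 14.8 + 25.3 + 47.7 + 24.1 + 30.9 + 23.9) / 9 = 253.7000 / 9 = 28.1889
LCL = X̄̄ − A₂·R̄ = 449.5333 − 0.419 × 28.1889 = 437.7222

437.722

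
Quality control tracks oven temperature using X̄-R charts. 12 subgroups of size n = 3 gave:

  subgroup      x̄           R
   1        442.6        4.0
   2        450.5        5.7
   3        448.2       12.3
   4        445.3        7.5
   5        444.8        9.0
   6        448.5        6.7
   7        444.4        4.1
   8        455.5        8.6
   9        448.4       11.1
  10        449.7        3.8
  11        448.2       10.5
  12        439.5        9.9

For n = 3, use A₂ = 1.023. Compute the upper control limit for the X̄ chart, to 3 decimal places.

X̄̄ = (442.6 + 450.5 + 448.2 + 445.3 + 444.8 + 448.5 + 444.4 + 455.5 + 448.4 + 449.7 + 448.2 + 439.5) / 12 = 5365.6000 / 12 = 447.1333
R̄ = (4.0 + 5.7 + 12.3 + 7.5 + 9.0 + 6.7 + 4.1 + 8.6 + 11.1 + 3.8 + 10.5 + 9.9) / 12 = 93.2000 / 12 = 7.7667
UCL = X̄̄ + A₂·R̄ = 447.1333 + 1.023 × 7.7667 = 455.0786

455.079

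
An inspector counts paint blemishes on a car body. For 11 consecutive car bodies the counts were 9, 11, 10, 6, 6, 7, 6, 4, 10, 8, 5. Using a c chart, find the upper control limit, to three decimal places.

15.645

c̄ = (9 + 11 + 10 + 6 + 6 + 7 + 6 + 4 + 10 + 8 + 5) / 11 = 82 / 11 = 7.4545
UCL = c̄ + 3√c̄ = 7.4545 + 3 × √7.4545 = 7.4545 + 3 × 2.7303 = 15.6454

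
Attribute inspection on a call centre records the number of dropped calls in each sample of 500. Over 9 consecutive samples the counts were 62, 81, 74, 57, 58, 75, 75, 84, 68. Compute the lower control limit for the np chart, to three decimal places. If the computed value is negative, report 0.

47.106

p̄ = Σdᵢ / (k·n) = 634 / (9 × 500) = 0.14089
LCL = np̄ − 3·√(np̄(1−p̄)) = 70.4444 − 3 × 7.7794 = 47.1061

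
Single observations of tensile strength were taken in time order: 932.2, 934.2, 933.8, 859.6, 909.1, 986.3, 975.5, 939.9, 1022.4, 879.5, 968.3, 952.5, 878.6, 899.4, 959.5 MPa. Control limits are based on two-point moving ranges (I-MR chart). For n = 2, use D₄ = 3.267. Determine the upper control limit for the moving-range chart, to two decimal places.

171.40

Moving ranges: 2.0, 0.4, 74.2, 49.5, 77.2, 10.8, 35.6, 82.5, 142.9, 88.8, 15.8, 73.9, 20.8, 60.1; M̄R̄ = 734.5000 / 14 = 52.4643
UCL_MR = D₄·M̄R̄ = 3.267 × 52.4643 = 171.4008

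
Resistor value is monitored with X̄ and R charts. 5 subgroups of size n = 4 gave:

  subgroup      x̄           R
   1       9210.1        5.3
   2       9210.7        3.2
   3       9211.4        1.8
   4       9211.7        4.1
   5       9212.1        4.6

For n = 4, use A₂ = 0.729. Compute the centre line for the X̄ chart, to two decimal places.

9211.20

X̄̄ = (9210.1 + 9210.7 + 9211.4 + 9211.7 + 9212.1) / 5 = 46056.0000 / 5 = 9211.2000
CL = X̄̄ = 9211.2000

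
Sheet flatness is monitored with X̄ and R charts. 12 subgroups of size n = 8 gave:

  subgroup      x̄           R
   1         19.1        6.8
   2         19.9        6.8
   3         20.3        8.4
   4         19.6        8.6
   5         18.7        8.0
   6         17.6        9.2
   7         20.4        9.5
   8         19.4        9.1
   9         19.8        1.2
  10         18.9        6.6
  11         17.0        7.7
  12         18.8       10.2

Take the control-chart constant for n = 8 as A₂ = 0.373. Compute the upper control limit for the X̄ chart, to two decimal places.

X̄̄ = (19.1 + 19.9 + 20.3 + 19.6 + 18.7 + 17.6 + 20.4 + 19.4 + 19.8 + 18.9 + 17.0 + 18.8) / 12 = 229.5000 / 12 = 19.1250
R̄ = (6.8 + 6.8 + 8.4 + 8.6 + 8.0 + 9.2 + 9.5 + 9.1 + 1.2 + 6.6 + 7.7 + 10.2) / 12 = 92.1000 / 12 = 7.6750
UCL = X̄̄ + A₂·R̄ = 19.1250 + 0.373 × 7.6750 = 21.9878

21.99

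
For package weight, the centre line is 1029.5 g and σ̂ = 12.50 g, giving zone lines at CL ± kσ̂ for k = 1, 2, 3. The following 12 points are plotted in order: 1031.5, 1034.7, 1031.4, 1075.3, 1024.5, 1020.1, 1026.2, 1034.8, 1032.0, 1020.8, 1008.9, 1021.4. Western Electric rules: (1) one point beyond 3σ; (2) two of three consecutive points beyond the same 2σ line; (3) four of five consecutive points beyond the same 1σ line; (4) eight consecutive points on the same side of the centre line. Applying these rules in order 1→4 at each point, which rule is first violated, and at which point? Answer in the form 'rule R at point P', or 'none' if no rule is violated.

rule 1 at point 4

Zone of each point (C = within 1σ̂, B = 1σ̂–2σ̂, A = 2σ̂–3σ̂, * = beyond 3σ̂; sign = side of CL): 1:+C, 2:+C, 3:+C, 4:+*, 5:-C, 6:-C, 7:-C, 8:+C, 9:+C, 10:-C, 11:-B, 12:-C
Rule 1 (one point beyond the 3σ limits) is satisfied at point 4.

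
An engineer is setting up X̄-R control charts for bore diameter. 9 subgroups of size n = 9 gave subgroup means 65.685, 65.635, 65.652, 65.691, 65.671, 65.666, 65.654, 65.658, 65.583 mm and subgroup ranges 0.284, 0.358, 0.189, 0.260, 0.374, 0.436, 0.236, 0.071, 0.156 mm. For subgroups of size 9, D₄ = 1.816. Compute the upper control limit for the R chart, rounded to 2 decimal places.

0.48

R̄ = (0.284 + 0.358 + 0.189 + 0.260 + 0.374 + 0.436 + 0.236 + 0.071 + 0.156) / 9 = 2.3640 / 9 = 0.2627
UCL_R = D₄·R̄ = 1.816 × 0.2627 = 0.4770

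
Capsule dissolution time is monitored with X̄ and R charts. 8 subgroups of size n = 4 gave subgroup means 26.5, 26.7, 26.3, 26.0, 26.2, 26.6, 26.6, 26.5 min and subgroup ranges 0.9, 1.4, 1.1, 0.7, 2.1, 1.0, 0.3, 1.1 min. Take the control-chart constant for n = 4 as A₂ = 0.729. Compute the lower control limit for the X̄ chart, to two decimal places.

X̄̄ = (26.5 + 26.7 + 26.3 + 26.0 + 26.2 + 26.6 + 26.6 + 26.5) / 8 = 211.4000 / 8 = 26.4250
R̄ = (0.9 + 1.4 + 1.1 + 0.7 + 2.1 + 1.0 + 0.3 + 1.1) / 8 = 8.6000 / 8 = 1.0750
LCL = X̄̄ − A₂·R̄ = 26.4250 − 0.729 × 1.0750 = 25.6413

25.64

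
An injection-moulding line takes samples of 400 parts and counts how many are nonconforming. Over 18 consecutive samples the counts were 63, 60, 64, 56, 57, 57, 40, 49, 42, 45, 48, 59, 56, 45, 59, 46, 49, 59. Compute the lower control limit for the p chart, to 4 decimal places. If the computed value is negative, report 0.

0.0816

p̄ = Σdᵢ / (k·n) = 954 / (18 × 400) = 0.13250
LCL = p̄ − 3·√(p̄(1−p̄)/n) = 0.13250 − 3 × 0.01695 = 0.08164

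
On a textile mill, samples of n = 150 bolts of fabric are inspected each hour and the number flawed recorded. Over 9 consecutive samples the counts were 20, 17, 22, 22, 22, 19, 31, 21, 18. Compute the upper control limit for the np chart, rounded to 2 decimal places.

34.17

p̄ = Σdᵢ / (k·n) = 192 / (9 × 150) = 0.14222
UCL = np̄ + 3·√(np̄(1−p̄)) = 21.3333 + 3 × √(21.3333×0.85778) = 21.3333 + 3 × 4.2778 = 34.1666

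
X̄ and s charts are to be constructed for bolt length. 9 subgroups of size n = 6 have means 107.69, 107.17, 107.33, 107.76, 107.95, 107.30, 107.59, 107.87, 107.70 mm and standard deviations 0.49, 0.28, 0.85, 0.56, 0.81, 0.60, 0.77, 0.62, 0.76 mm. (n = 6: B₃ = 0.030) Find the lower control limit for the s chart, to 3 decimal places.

s̄ = (0.49 + 0.28 + 0.85 + 0.56 + 0.81 + 0.60 + 0.77 + 0.62 + 0.76) / 9 = 0.6378
LCL_s = B₃·s̄ = 0.030 × 0.6378 = 0.0191

0.019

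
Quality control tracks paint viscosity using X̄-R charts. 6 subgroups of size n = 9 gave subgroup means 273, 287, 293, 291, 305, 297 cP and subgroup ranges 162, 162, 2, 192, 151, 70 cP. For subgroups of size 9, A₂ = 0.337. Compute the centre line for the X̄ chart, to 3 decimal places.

X̄̄ = (273 + 287 + 293 + 291 + 305 + 297) / 6 = 1746.0000 / 6 = 291.0000
CL = X̄̄ = 291.0000

291.000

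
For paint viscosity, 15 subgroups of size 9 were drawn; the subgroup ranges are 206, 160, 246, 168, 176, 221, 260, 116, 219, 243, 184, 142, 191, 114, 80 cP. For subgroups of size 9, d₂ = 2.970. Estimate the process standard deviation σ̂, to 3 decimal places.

R̄ = (206 + 160 + 246 + 168 + 176 + 221 + 260 + 116 + 219 + 243 + 184 + 142 + 191 + 114 + 80) / 15 = 181.7333
σ̂ = R̄ / d₂ = 181.7333 / 2.970 = 61.1897

61.190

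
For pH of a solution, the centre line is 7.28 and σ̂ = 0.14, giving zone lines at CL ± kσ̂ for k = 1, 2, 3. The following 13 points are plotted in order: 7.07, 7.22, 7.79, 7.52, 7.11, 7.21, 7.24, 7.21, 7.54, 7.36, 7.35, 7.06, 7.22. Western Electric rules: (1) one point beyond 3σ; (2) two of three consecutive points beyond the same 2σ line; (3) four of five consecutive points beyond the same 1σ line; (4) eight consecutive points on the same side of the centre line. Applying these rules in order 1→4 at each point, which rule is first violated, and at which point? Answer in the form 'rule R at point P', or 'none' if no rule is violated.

Zone of each point (C = within 1σ̂, B = 1σ̂–2σ̂, A = 2σ̂–3σ̂, * = beyond 3σ̂; sign = side of CL): 1:-B, 2:-C, 3:+*, 4:+B, 5:-B, 6:-C, 7:-C, 8:-C, 9:+B, 10:+C, 11:+C, 12:-B, 13:-C
Rule 1 (one point beyond the 3σ limits) is satisfied at point 3.

rule 1 at point 3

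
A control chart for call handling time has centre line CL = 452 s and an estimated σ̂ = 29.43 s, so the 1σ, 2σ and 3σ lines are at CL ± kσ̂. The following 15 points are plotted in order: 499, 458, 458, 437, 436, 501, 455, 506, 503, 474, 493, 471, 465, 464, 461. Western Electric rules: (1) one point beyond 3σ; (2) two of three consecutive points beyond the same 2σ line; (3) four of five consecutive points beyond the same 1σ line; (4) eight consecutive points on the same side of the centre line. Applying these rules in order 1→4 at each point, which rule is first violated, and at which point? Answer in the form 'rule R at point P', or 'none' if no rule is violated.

Zone of each point (C = within 1σ̂, B = 1σ̂–2σ̂, A = 2σ̂–3σ̂, * = beyond 3σ̂; sign = side of CL): 1:+B, 2:+C, 3:+C, 4:-C, 5:-C, 6:+B, 7:+C, 8:+B, 9:+B, 10:+C, 11:+B, 12:+C, 13:+C, 14:+C, 15:+C
Rule 4 (eight consecutive points on the same side of the centre line) is satisfied at point 13.

rule 4 at point 13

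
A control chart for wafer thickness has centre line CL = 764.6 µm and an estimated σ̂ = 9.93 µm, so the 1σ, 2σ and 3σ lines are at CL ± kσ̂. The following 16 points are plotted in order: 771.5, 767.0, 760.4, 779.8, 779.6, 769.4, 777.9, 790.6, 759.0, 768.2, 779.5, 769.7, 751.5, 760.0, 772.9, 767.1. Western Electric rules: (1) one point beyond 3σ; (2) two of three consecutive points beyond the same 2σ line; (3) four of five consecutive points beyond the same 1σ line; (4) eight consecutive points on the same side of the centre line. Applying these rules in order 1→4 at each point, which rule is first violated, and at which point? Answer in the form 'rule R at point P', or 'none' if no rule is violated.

Zone of each point (C = within 1σ̂, B = 1σ̂–2σ̂, A = 2σ̂–3σ̂, * = beyond 3σ̂; sign = side of CL): 1:+C, 2:+C, 3:-C, 4:+B, 5:+B, 6:+C, 7:+B, 8:+A, 9:-C, 10:+C, 11:+B, 12:+C, 13:-B, 14:-C, 15:+C, 16:+C
Rule 3 (four of five consecutive points beyond the same 1σ limit) is satisfied at point 8.

rule 3 at point 8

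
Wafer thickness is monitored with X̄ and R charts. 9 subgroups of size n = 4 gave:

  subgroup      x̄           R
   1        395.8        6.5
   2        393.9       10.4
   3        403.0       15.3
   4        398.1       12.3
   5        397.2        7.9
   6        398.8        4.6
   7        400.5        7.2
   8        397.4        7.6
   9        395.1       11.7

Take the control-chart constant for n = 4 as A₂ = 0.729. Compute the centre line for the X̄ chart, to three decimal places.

X̄̄ = (395.8 + 393.9 + 403.0 + 398.1 + 397.2 + 398.8 + 400.5 + 397.4 + 395.1) / 9 = 3579.8000 / 9 = 397.7556
CL = X̄̄ = 397.7556

397.756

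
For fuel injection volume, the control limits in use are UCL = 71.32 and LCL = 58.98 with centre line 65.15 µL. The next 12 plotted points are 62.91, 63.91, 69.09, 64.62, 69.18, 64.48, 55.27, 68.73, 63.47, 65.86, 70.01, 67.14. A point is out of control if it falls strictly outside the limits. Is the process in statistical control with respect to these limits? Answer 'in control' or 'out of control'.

out of control

Compare each point to [58.98, 71.32]: sample 7 = 55.27 < LCL.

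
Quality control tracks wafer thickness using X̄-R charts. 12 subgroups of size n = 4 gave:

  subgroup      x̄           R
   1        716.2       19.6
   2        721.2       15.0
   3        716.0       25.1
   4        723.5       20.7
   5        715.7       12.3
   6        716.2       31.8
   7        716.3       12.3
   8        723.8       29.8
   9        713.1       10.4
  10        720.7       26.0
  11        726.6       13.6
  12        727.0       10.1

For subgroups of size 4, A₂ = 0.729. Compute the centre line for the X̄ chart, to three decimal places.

719.692

X̄̄ = (716.2 + 721.2 + 716.0 + 723.5 + 715.7 + 716.2 + 716.3 + 723.8 + 713.1 + 720.7 + 726.6 + 727.0) / 12 = 8636.3000 / 12 = 719.6917
CL = X̄̄ = 719.6917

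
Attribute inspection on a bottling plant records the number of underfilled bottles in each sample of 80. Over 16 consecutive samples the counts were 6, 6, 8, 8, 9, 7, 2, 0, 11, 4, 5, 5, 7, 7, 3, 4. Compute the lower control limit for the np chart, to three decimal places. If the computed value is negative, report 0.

0.000

p̄ = Σdᵢ / (k·n) = 92 / (16 × 80) = 0.07187
LCL = np̄ − 3·√(np̄(1−p̄)) = 5.7500 − 3 × 2.3101 = -1.1804 → 0 (negative, so LCL = 0)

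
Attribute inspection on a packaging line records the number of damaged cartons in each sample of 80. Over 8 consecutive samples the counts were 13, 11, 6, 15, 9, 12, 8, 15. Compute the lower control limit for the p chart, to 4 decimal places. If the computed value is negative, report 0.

p̄ = Σdᵢ / (k·n) = 89 / (8 × 80) = 0.13906
LCL = p̄ − 3·√(p̄(1−p̄)/n) = 0.13906 − 3 × 0.03869 = 0.02301

0.0230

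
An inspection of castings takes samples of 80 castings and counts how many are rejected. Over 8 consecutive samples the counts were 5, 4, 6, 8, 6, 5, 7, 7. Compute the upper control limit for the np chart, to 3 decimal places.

p̄ = Σdᵢ / (k·n) = 48 / (8 × 80) = 0.07500
UCL = np̄ + 3·√(np̄(1−p̄)) = 6.0000 + 3 × √(6.0000×0.92500) = 6.0000 + 3 × 2.3558 = 13.0675

13.068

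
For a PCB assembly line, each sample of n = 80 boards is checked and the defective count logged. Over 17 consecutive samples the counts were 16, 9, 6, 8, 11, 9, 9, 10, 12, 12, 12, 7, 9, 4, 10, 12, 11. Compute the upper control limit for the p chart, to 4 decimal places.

p̄ = Σdᵢ / (k·n) = 167 / (17 × 80) = 0.12279
UCL = p̄ + 3·√(p̄(1−p̄)/n) = 0.12279 + 3 × √(0.12279×0.87721/80) = 0.12279 + 3 × 0.03669 = 0.23288

0.2329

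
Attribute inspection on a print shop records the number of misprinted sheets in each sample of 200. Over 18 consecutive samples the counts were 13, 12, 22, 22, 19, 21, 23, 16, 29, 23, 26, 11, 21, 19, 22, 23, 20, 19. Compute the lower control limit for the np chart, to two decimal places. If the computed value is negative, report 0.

7.31

p̄ = Σdᵢ / (k·n) = 361 / (18 × 200) = 0.10028
LCL = np̄ − 3·√(np̄(1−p̄)) = 20.0556 − 3 × 4.2479 = 7.3119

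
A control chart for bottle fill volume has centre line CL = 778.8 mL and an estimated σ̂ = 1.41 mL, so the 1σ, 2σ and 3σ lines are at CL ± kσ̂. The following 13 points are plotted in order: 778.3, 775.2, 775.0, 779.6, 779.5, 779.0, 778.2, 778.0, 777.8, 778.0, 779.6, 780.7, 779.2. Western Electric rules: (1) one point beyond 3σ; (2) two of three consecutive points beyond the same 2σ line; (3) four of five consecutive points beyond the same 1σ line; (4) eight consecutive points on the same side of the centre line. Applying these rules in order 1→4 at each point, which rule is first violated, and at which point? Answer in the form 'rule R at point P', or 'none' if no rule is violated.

Zone of each point (C = within 1σ̂, B = 1σ̂–2σ̂, A = 2σ̂–3σ̂, * = beyond 3σ̂; sign = side of CL): 1:-C, 2:-A, 3:-A, 4:+C, 5:+C, 6:+C, 7:-C, 8:-C, 9:-C, 10:-C, 11:+C, 12:+B, 13:+C
Rule 2 (two of three consecutive points beyond the same 2σ limit) is satisfied at point 3.

rule 2 at point 3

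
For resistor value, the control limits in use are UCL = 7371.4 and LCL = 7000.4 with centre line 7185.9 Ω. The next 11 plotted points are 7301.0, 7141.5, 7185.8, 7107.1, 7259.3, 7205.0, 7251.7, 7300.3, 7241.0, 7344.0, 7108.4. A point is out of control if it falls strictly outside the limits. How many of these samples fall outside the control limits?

0

All 11 points lie within [7000.4, 7371.4].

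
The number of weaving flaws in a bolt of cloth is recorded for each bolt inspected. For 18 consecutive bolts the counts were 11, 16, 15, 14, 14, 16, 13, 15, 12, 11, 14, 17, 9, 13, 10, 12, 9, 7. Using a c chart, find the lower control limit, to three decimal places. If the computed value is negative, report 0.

c̄ = (11 + 16 + 15 + 14 + 14 + 16 + 13 + 15 + 12 + 11 + 14 + 17 + 9 + 13 + 10 + 12 + 9 + 7) / 18 = 228 / 18 = 12.6667
LCL = c̄ − 3√c̄ = 12.6667 − 3 × 3.5590 = 1.9896

1.990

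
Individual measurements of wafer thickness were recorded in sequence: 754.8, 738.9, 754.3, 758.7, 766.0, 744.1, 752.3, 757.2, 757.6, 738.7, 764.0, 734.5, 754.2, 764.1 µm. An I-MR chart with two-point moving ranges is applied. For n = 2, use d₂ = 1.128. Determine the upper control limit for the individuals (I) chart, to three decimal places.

789.987

X̄ = (754.8 + 738.9 + 754.3 + 758.7 + 766.0 + 744.1 + 752.3 + 757.2 + 757.6 + 738.7 + 764.0 + 734.5 + 754.2 + 764.1) / 14 = 752.8143
Moving ranges: 15.9, 15.4, 4.4, 7.3, 21.9, 8.2, 4.9, 0.4, 18.9, 25.3, 29.5, 19.7, 9.9; M̄R̄ = 181.7000 / 13 = 13.9769
UCL = X̄ + 3·M̄R̄/d₂ = 752.8143 + 3 × 13.9769 / 1.128 = 789.9870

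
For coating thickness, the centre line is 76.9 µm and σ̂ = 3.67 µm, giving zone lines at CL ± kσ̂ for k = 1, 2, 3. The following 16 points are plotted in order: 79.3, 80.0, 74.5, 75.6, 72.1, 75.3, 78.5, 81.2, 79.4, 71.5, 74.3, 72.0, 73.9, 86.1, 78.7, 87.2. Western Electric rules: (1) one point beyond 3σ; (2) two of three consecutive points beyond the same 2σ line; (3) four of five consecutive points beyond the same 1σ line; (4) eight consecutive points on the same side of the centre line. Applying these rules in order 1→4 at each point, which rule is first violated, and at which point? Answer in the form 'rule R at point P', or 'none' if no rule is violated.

rule 2 at point 16

Zone of each point (C = within 1σ̂, B = 1σ̂–2σ̂, A = 2σ̂–3σ̂, * = beyond 3σ̂; sign = side of CL): 1:+C, 2:+C, 3:-C, 4:-C, 5:-B, 6:-C, 7:+C, 8:+B, 9:+C, 10:-B, 11:-C, 12:-B, 13:-C, 14:+A, 15:+C, 16:+A
Rule 2 (two of three consecutive points beyond the same 2σ limit) is satisfied at point 16.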